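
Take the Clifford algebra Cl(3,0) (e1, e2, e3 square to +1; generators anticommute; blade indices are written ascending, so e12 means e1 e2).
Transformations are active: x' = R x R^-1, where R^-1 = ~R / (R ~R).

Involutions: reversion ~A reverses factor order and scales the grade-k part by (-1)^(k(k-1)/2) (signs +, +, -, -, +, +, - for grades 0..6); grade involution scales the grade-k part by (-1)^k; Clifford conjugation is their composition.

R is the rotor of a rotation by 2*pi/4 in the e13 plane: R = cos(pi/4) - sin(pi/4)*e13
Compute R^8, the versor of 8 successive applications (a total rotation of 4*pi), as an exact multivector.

Because a rotor carries half the rotation angle, composing 8 copies of this e13-plane rotor multiplies the phase: 8*(pi/4) = 2*pi, hence R^8 = cos(2*pi) - sin(2*pi)*e13.
cos(2*pi) = 1 and sin(2*pi) = 0, so R^8 = 1. The total rotation 4*pi is 2 full turns, so every vector returns to itself, yet the rotor is +1, back on the identity sheet (an even number of 2*pi turns).
Answer: 1


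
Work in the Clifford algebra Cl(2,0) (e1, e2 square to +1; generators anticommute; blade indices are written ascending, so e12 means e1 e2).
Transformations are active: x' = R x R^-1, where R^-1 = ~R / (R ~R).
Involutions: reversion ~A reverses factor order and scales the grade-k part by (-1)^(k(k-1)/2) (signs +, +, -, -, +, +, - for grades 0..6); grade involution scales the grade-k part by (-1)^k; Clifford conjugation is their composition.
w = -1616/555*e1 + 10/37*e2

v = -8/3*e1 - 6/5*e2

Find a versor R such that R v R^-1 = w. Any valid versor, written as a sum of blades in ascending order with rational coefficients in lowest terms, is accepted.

Sketch: the shared square 1924/225 makes R = v + w = -1032/185*e1 - 172/185*e2 the natural versor; its sandwich fixes that direction, negates (v - w)/2, and sends v to w.
Answer: -1032/185*e1 - 172/185*e2


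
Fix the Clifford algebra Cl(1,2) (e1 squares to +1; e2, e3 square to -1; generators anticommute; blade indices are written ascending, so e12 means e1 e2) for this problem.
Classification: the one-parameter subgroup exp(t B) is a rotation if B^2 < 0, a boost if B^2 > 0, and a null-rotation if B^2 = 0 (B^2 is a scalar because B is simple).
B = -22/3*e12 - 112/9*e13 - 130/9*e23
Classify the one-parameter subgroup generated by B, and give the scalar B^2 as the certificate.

B^2 term by term: the squares give (-22/3)^2*(e12)^2 + (-112/9)^2*(e13)^2 + (-130/9)^2*(e23)^2 = 484/9*(+1) + 12544/81*(+1) + 16900/81*(-1) = 0 (each basis 2-blade squares to minus the product of its generators' squares); cross terms between blades sharing an index anticommute and cancel. So B^2 = 0.
Answer: null-rotation, certificate B^2 = 0. One invariant decides it: the square 0 survives every conjugation, and its sign is exactly the classification.


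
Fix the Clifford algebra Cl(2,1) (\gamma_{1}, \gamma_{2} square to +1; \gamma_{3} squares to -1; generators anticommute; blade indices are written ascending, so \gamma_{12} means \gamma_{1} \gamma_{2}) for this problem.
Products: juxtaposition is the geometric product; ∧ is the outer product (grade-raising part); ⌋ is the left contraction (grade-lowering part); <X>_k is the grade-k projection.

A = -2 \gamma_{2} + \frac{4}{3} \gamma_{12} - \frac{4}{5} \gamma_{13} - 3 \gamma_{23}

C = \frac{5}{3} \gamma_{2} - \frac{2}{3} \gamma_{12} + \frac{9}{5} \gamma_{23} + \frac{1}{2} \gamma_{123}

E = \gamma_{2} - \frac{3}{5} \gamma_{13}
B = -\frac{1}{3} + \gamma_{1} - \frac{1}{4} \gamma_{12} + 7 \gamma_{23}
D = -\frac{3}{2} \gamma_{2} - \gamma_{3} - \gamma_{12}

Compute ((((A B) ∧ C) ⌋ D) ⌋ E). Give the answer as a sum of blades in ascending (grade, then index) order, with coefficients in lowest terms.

step 1: -\frac{62}{3} - \frac{1}{2} \gamma_{1} - \frac{2}{3} \gamma_{2} - \frac{66}{5} \gamma_{3} - \frac{182}{45} \gamma_{12} + \frac{177}{20} \gamma_{13} + \frac{6}{5} \gamma_{23} - 3 \gamma_{123}
step 2: -\frac{310}{9} \gamma_{2} + \frac{233}{18} \gamma_{12} - \frac{76}{5} \gamma_{23} - \frac{1031}{60} \gamma_{123}
step 3: \frac{1163}{18} - \frac{310}{9} \gamma_{1}
step 4: \frac{1163}{18} \gamma_{2} + \frac{62}{3} \gamma_{3} - \frac{1163}{30} \gamma_{13}
Answer: \frac{1163}{18} \gamma_{2} + \frac{62}{3} \gamma_{3} - \frac{1163}{30} \gamma_{13}


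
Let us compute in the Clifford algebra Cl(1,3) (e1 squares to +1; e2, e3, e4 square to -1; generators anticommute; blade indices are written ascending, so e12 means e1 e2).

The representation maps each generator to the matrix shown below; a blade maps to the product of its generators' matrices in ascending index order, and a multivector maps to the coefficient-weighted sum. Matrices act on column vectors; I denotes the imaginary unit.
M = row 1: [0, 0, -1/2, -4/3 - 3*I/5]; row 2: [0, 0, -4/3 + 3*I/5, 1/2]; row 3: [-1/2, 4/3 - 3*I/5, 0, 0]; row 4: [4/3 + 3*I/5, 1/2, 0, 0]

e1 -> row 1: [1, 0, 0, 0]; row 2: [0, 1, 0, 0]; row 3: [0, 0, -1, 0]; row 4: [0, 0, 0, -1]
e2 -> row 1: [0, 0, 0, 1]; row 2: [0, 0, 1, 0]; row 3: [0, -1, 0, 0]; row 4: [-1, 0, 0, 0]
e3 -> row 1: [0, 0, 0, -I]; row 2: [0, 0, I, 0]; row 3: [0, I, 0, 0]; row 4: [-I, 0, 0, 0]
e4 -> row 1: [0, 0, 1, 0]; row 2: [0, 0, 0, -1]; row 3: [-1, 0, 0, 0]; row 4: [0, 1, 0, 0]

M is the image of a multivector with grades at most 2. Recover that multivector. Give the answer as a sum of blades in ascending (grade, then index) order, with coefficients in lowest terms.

Method: the blade images are trace-orthogonal — tr(rho(e_A) rho(e_B)^-1) = 4 if A = B and 0 otherwise — and rho(e_A)^-1 = (e_A)^2 * rho(e_A) with (e_A)^2 = +1 or -1, so the coefficient of e_A in the preimage is (e_A)^2 * tr(M rho(e_A))/4.
Nonzero projections over blades of grade <= 2: e2: (e2)^2 = -1, tr(M rho(e2)) = 16/3, coefficient -4/3; e13: (e13)^2 = +1, tr(M rho(e13)) = 12/5, coefficient 3/5; e14: (e14)^2 = +1, tr(M rho(e14)) = -2, coefficient -1/2. Every other blade of grade <= 2 projects to 0.
Answer: -4/3*e2 + 3/5*e13 - 1/2*e14


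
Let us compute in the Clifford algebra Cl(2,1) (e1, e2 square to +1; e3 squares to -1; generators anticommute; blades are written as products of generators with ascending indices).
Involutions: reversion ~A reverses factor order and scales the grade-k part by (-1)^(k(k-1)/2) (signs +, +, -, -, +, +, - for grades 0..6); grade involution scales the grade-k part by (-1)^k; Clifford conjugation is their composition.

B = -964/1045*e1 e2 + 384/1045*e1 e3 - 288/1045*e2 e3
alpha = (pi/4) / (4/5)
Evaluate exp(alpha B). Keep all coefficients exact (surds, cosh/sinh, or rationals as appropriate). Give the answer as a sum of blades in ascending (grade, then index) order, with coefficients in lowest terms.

B^2 term by term: the squares give (-964/1045)^2*(e1 e2)^2 + (384/1045)^2*(e1 e3)^2 + (-288/1045)^2*(e2 e3)^2 = 929296/1092025*(-1) + 147456/1092025*(+1) + 82944/1092025*(+1) = -16/25 (each basis 2-blade squares to minus the product of its generators' squares); cross terms between blades sharing an index anticommute and cancel. So B^2 = -16/25.
B^2 = -16/25 — the series telescopes trigonometrically here: l = 4/5, alpha*l = pi/4, so exp(alpha B) = cos(pi/4) + (sin(pi/4)/(4/5))*B = sqrt(2)/2 + (5*sqrt(2)/8)*B.
Answer: sqrt(2)/2 - 241*sqrt(2)/418*e1 e2 + 48*sqrt(2)/209*e1 e3 - 36*sqrt(2)/209*e2 e3


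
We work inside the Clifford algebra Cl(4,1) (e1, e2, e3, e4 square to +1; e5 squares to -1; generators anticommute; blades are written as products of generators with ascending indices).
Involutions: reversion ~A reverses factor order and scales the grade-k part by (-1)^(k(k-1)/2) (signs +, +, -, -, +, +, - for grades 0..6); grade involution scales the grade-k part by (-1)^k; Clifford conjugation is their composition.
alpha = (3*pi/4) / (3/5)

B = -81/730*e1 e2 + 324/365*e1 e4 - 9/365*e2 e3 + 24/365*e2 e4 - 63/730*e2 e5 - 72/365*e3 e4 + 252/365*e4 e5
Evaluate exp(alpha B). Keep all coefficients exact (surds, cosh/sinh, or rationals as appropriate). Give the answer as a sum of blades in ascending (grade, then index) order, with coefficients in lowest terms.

B^2 term by term: the squares give (-81/730)^2*(e1 e2)^2 + (324/365)^2*(e1 e4)^2 + (-9/365)^2*(e2 e3)^2 + (24/365)^2*(e2 e4)^2 + (-63/730)^2*(e2 e5)^2 + (-72/365)^2*(e3 e4)^2 + (252/365)^2*(e4 e5)^2 = 6561/532900*(-1) + 104976/133225*(-1) + 81/133225*(-1) + 576/133225*(-1) + 3969/532900*(+1) + 5184/133225*(-1) + 63504/133225*(+1) = -9/25 (each basis 2-blade squares to minus the product of its generators' squares); cross terms between blades sharing an index anticommute and cancel; the commuting (index-disjoint) pairs give grade-4 terms 2*c*c'*(blade product), which cancel blade by blade — e1 e2 e3 e4: 5832/133225 - 5832/133225 = 0; e1 e2 e4 e5: -20412/133225 + 20412/133225 = 0; e2 e3 e4 e5: -4536/133225 + 4536/133225 = 0 — confirming B is simple. So B^2 = -9/25.
B^2 = -9/25 — B^2 < 0, so the exponential closes trigonometrically: l = 3/5, alpha*l = 3*pi/4, so exp(alpha B) = cos(3*pi/4) + (sin(3*pi/4)/(3/5))*B = -sqrt(2)/2 + (5*sqrt(2)/6)*B.
Answer: -sqrt(2)/2 - 27*sqrt(2)/292*e1 e2 + 54*sqrt(2)/73*e1 e4 - 3*sqrt(2)/146*e2 e3 + 4*sqrt(2)/73*e2 e4 - 21*sqrt(2)/292*e2 e5 - 12*sqrt(2)/73*e3 e4 + 42*sqrt(2)/73*e4 e5


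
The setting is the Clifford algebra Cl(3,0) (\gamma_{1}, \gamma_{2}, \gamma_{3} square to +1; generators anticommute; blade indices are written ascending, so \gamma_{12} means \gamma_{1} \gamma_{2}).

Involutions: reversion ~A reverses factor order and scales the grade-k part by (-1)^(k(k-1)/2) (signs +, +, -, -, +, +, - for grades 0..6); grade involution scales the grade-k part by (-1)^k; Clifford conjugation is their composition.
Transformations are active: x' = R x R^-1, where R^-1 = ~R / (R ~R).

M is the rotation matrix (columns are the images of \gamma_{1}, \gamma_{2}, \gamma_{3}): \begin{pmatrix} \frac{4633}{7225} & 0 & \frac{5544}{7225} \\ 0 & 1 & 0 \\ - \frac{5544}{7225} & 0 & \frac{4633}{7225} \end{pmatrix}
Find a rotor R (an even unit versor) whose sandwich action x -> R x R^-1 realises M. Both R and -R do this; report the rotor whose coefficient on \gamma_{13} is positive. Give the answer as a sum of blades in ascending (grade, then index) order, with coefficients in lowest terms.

Method: write R = a + b12*\gamma_{12} + b13*\gamma_{13} + b23*\gamma_{23} with a^2 + b12^2 + b13^2 + b23^2 = 1 (so R^-1 = ~R). Expanding the columns R e_j ~R gives tr M = 4a^2 - 1 and, from the antisymmetric part, M21 - M12 = -4a*b12, M13 - M31 = 4a*b13, M32 - M23 = -4a*b23.
Here tr M = \frac{16491}{7225}, so a^2 = (1 + tr M)/4 = \frac{5929}{7225} and a = ±\frac{77}{85}. Taking a = \frac{77}{85}: M21 - M12 = 0, M13 - M31 = \frac{11088}{7225}, M32 - M23 = 0, giving b12 = 0, b13 = \frac{36}{85}, b23 = 0, i.e. R = \frac{77}{85} + \frac{36}{85} \gamma_{13}.
Its \gamma_{13} coefficient is already positive.
Answer: \frac{77}{85} + \frac{36}{85} \gamma_{13}. Why the constraint matters: R and -R act identically through the sandwich — M has trace \frac{16491}{7225} either way — so only the sign condition on \gamma_{13} picks one of the two preimages.


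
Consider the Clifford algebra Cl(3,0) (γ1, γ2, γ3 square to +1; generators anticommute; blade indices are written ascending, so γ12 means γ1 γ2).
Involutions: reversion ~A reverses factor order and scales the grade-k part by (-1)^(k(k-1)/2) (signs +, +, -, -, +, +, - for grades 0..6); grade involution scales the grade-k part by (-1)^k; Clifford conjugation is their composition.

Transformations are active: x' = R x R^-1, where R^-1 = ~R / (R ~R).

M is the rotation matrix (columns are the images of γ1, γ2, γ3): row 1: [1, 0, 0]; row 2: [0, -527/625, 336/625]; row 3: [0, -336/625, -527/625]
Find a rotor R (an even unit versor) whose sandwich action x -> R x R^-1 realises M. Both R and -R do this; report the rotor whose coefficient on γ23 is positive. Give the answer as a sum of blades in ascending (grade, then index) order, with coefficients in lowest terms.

Method: write R = a + b12*γ12 + b13*γ13 + b23*γ23 with a^2 + b12^2 + b13^2 + b23^2 = 1 (so R^-1 = ~R). Expanding the columns R e_j ~R gives tr M = 4a^2 - 1 and, from the antisymmetric part, M21 - M12 = -4a*b12, M13 - M31 = 4a*b13, M32 - M23 = -4a*b23.
Here tr M = -429/625, so a^2 = (1 + tr M)/4 = 49/625 and a = ±7/25. Taking a = 7/25: M21 - M12 = 0, M13 - M31 = 0, M32 - M23 = -672/625, giving b12 = 0, b13 = 0, b23 = 24/25, i.e. R = 7/25 + 24/25*γ23.
Its γ23 coefficient is already positive.
Answer: 7/25 + 24/25*γ23. Note: both R and -R realise this M (trace -429/625); the covering map identifies them, and the γ23-coefficient sign is the tie-breaker.


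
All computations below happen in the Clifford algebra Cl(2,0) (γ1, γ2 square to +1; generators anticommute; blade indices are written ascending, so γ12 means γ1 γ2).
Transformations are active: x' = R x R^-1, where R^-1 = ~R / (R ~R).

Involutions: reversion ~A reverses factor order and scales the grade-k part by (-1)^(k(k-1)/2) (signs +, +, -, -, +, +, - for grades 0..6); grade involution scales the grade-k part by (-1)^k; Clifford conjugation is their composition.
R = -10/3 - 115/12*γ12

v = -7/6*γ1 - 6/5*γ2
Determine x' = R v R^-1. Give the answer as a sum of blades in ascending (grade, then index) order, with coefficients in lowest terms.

~R = -10/3 + 115/12*γ12, and R ~R = 14825/144, so R^-1 = ~R / (14825/144).
R v = 277/18*γ1 - 517/72*γ2
Answer: 1009/5930*γ1 + 2962/1779*γ2


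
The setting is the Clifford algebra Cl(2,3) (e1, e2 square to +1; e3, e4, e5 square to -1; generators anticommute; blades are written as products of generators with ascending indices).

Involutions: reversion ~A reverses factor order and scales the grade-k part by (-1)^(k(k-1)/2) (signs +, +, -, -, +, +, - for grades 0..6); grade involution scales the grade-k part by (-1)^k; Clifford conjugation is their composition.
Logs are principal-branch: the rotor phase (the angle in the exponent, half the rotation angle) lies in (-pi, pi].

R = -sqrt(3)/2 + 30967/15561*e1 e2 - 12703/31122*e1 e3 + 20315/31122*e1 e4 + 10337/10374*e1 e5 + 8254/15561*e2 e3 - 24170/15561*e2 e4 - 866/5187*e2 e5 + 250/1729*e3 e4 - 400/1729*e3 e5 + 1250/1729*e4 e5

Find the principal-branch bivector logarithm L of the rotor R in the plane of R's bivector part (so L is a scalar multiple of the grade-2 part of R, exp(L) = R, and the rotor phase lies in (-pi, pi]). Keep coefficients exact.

The scalar part of R is -sqrt(3)/2, which fixes the principal-branch rotor phase; the unit plane is then the bivector part divided by the sine of that phase, and L is that plane scaled by the phase.
Concretely: cos(phase) = -sqrt(3)/2 gives phase = ±5*pi/6, and since phase/sin(phase) is even the sign is immaterial: L = (phase/sin(phase)) * <R>_2 = (5*pi/3) * <R>_2.
Answer: 154835*pi/46683*e1 e2 - 63515*pi/93366*e1 e3 + 101575*pi/93366*e1 e4 + 51685*pi/31122*e1 e5 + 41270*pi/46683*e2 e3 - 120850*pi/46683*e2 e4 - 4330*pi/15561*e2 e5 + 1250*pi/5187*e3 e4 - 2000*pi/5187*e3 e5 + 6250*pi/5187*e4 e5


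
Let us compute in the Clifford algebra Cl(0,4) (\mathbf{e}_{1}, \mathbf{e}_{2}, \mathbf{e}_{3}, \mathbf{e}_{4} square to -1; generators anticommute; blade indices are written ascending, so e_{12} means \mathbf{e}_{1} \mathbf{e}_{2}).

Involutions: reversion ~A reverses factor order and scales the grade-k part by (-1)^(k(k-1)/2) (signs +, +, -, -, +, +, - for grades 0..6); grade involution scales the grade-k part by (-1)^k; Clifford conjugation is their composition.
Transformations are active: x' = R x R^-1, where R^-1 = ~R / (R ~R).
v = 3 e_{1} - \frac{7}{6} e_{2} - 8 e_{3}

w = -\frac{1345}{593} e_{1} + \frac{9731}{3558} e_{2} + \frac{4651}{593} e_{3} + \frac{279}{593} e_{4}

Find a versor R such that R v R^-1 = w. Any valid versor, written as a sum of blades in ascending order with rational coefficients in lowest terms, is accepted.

Here q(v) = q(w) = -\frac{2677}{36}; the classical choice R = v + w = \frac{434}{593} e_{1} + \frac{930}{593} e_{2} - \frac{93}{593} e_{3} + \frac{279}{593} e_{4} then realises v -> w under the sandwich.
Answer: \frac{434}{593} e_{1} + \frac{930}{593} e_{2} - \frac{93}{593} e_{3} + \frac{279}{593} e_{4}


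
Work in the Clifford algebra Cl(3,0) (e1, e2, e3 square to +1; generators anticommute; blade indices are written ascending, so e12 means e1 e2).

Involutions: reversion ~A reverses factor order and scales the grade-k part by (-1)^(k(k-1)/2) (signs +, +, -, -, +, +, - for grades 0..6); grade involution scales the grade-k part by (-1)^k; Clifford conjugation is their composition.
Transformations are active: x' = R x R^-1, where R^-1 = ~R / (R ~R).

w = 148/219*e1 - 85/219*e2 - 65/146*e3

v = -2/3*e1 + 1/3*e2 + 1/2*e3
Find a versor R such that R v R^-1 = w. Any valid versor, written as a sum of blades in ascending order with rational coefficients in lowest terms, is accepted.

The midline construction: v and w both square to 29/36, so reflecting in their sum 2/219*e1 - 4/73*e2 + 4/73*e3 exchanges them.
Answer: 2/219*e1 - 4/73*e2 + 4/73*e3


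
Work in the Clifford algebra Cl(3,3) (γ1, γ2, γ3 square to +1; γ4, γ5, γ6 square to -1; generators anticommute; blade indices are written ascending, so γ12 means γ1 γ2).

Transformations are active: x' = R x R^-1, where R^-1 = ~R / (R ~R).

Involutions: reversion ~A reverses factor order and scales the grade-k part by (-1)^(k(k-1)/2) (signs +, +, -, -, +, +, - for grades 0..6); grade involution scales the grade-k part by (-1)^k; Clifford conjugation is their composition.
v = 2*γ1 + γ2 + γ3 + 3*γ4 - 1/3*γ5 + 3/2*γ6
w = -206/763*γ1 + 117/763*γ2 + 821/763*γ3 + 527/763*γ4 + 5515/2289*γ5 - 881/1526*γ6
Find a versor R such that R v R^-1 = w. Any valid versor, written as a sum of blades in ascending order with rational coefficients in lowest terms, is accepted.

Construction: equal norms (both -193/36) license R = v + w = 1320/763*γ1 + 880/763*γ2 + 1584/763*γ3 + 2816/763*γ4 + 1584/763*γ5 + 704/763*γ6 — nothing changes along that direction, while (v - w)/2 changes sign, so v maps onto w.
Answer: 1320/763*γ1 + 880/763*γ2 + 1584/763*γ3 + 2816/763*γ4 + 1584/763*γ5 + 704/763*γ6


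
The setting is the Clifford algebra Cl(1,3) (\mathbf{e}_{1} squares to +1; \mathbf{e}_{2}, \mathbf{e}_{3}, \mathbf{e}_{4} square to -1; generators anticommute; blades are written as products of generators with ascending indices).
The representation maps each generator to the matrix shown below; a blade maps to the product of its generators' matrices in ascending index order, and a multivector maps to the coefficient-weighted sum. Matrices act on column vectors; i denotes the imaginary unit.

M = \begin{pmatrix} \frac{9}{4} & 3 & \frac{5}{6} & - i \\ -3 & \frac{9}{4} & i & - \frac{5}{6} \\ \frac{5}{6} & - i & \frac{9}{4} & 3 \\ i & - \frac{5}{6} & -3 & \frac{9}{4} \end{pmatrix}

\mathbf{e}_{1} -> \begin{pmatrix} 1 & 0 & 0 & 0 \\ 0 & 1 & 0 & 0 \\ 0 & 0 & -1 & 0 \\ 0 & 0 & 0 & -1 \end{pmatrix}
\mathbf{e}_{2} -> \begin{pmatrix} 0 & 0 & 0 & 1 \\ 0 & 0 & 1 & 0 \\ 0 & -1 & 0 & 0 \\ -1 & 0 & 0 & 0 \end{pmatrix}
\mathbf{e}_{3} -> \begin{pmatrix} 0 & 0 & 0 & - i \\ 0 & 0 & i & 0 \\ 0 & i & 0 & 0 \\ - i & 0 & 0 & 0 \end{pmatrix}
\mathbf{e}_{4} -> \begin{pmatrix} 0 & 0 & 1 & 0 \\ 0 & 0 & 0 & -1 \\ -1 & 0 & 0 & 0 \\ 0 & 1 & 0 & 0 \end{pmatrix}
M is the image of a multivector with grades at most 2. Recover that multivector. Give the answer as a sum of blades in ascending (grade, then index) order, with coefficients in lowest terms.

Method: the blade images are trace-orthogonal — tr(rho(e_A) rho(e_B)^-1) = 4 if A = B and 0 otherwise — and rho(e_A)^-1 = (e_A)^2 * rho(e_A) with (e_A)^2 = +1 or -1, so the coefficient of e_A in the preimage is (e_A)^2 * tr(M rho(e_A))/4.
Nonzero projections over blades of grade <= 2: 1: (1)^2 = +1, tr(M 1) = 9, coefficient \frac{9}{4}; e_{1} e_{3}: (e_{1} e_{3})^2 = +1, tr(M rho(e_{1} e_{3})) = 4, coefficient 1; e_{1} e_{4}: (e_{1} e_{4})^2 = +1, tr(M rho(e_{1} e_{4})) = \frac{10}{3}, coefficient \frac{5}{6}; e_{2} e_{4}: (e_{2} e_{4})^2 = -1, tr(M rho(e_{2} e_{4})) = -12, coefficient 3. Every other blade of grade <= 2 projects to 0.
Answer: \frac{9}{4} + e_{1} e_{3} + \frac{5}{6} e_{1} e_{4} + 3 e_{2} e_{4}


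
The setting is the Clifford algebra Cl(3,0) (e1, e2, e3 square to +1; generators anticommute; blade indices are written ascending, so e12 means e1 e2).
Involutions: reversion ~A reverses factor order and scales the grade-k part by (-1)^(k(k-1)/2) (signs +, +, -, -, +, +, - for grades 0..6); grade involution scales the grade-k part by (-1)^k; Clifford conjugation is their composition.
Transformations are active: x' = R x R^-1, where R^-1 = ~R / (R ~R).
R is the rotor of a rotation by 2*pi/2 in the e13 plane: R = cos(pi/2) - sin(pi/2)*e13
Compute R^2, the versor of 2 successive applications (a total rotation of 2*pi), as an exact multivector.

Rotor phase runs at HALF the rotation angle; powers of one rotor simply add phase, so after 2 steps in e13 the phase is 2*pi/2 = pi and R^2 = cos(pi) - sin(pi)*e13.
cos(pi) = -1 and sin(pi) = 0, so R^2 = -1. The total rotation 2*pi is 1 full turn, so every vector returns to itself, yet the rotor is -1, on the OTHER sheet of the double cover (an odd number of 2*pi turns).
Answer: -1


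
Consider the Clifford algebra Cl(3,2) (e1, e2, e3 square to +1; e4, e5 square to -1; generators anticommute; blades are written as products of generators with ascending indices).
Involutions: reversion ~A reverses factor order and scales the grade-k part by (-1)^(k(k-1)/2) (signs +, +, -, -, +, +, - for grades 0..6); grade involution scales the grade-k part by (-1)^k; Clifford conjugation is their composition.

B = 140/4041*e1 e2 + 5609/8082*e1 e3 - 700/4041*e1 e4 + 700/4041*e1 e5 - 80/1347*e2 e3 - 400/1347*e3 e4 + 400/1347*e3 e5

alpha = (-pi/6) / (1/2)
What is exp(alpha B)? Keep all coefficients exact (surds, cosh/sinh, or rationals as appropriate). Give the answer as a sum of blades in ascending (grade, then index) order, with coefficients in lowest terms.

B^2 term by term: the squares give (140/4041)^2*(e1 e2)^2 + (5609/8082)^2*(e1 e3)^2 + (-700/4041)^2*(e1 e4)^2 + (700/4041)^2*(e1 e5)^2 + (-80/1347)^2*(e2 e3)^2 + (-400/1347)^2*(e3 e4)^2 + (400/1347)^2*(e3 e5)^2 = 19600/16329681*(-1) + 31460881/65318724*(-1) + 490000/16329681*(+1) + 490000/16329681*(+1) + 6400/1814409*(-1) + 160000/1814409*(+1) + 160000/1814409*(+1) = -1/4 (each basis 2-blade squares to minus the product of its generators' squares); cross terms between blades sharing an index anticommute and cancel; the commuting (index-disjoint) pairs give grade-4 terms 2*c*c'*(blade product), which cancel blade by blade — e1 e2 e3 e4: -112000/5443227 + 112000/5443227 = 0; e1 e2 e3 e5: 112000/5443227 - 112000/5443227 = 0; e1 e3 e4 e5: 560000/5443227 - 560000/5443227 = 0 — confirming B is simple. So B^2 = -1/4.
B^2 = -1/4 — the series telescopes trigonometrically here: l = 1/2, alpha*l = -pi/6, so exp(alpha B) = cos(-pi/6) + (sin(-pi/6)/(1/2))*B = sqrt(3)/2 + (-1)*B.
Answer: sqrt(3)/2 - 140/4041*e1 e2 - 5609/8082*e1 e3 + 700/4041*e1 e4 - 700/4041*e1 e5 + 80/1347*e2 e3 + 400/1347*e3 e4 - 400/1347*e3 e5


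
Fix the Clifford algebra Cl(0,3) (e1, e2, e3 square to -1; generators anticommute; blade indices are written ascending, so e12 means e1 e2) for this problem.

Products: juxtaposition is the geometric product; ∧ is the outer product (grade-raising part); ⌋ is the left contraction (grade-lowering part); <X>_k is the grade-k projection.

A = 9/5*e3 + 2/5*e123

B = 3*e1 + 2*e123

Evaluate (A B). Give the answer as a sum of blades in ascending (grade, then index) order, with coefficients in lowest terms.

step 1: 4/5 - 18/5*e12 - 27/5*e13 - 6/5*e23
Answer: 4/5 - 18/5*e12 - 27/5*e13 - 6/5*e23


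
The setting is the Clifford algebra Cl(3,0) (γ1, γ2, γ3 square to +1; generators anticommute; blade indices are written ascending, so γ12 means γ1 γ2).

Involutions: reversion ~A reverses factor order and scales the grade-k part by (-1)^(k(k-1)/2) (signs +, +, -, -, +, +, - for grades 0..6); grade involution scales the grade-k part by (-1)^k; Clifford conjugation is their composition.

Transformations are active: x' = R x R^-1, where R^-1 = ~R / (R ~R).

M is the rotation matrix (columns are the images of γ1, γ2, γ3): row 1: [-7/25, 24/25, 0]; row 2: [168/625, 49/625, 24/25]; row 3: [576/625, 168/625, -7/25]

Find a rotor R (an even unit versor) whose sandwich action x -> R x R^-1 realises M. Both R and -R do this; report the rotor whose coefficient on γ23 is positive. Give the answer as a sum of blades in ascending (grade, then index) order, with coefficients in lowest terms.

Method: write R = a + b12*γ12 + b13*γ13 + b23*γ23 with a^2 + b12^2 + b13^2 + b23^2 = 1 (so R^-1 = ~R). Expanding the columns R e_j ~R gives tr M = 4a^2 - 1 and, from the antisymmetric part, M21 - M12 = -4a*b12, M13 - M31 = 4a*b13, M32 - M23 = -4a*b23.
Here tr M = -301/625, so a^2 = (1 + tr M)/4 = 81/625 and a = ±9/25. Taking a = 9/25: M21 - M12 = -432/625, M13 - M31 = -576/625, M32 - M23 = -432/625, giving b12 = 12/25, b13 = -16/25, b23 = 12/25, i.e. R = 9/25 + 12/25*γ12 - 16/25*γ13 + 12/25*γ23.
Its γ23 coefficient is already positive.
Answer: 9/25 + 12/25*γ12 - 16/25*γ13 + 12/25*γ23. Why the constraint matters: R and -R act identically through the sandwich — M has trace -301/625 either way — so only the sign condition on γ23 picks one of the two preimages.


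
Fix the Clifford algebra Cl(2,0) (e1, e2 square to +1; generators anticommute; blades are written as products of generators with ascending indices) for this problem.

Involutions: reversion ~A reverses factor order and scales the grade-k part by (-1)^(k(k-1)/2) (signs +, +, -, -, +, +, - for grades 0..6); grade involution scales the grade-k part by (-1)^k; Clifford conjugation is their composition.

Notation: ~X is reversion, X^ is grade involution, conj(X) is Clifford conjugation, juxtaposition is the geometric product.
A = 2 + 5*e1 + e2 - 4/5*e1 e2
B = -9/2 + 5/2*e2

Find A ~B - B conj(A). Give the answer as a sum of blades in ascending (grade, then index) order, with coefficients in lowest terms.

first term: -13/2 - 49/2*e1 + 1/2*e2 + 161/10*e1 e2
second term: -23/2 + 41/2*e1 + 19/2*e2 + 89/10*e1 e2
Answer: 5 - 45*e1 - 9*e2 + 36/5*e1 e2


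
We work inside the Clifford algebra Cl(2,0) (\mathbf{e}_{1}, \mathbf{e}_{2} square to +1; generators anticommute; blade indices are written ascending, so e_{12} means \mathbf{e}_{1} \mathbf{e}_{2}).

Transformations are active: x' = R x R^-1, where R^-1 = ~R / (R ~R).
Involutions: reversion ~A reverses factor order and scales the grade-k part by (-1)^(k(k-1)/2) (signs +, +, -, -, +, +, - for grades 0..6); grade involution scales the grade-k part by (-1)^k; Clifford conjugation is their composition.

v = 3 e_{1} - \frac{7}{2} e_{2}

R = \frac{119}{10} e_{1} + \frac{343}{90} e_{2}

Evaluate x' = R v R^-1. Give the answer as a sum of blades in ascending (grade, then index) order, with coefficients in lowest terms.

~R = \frac{119}{10} e_{1} + \frac{343}{90} e_{2}, and R ~R = \frac{126469}{810}, so R^-1 = ~R / (\frac{126469}{810}).
R v = \frac{805}{36} - \frac{637}{12} e_{12}
Answer: \frac{2109}{5162} e_{1} + \frac{11851}{2581} e_{2}


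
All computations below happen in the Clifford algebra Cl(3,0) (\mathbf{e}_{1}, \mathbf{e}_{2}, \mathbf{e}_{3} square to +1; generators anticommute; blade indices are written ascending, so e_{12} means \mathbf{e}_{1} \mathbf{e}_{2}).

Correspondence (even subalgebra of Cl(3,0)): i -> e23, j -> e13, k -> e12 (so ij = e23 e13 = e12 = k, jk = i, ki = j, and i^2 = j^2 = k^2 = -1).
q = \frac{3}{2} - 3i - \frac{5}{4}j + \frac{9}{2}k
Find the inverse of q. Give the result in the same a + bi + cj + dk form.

In blades: q = \frac{3}{2} + \frac{9}{2} e_{12} - \frac{5}{4} e_{13} - 3 e_{23}.
With qbar = \frac{3}{2} - \frac{9}{2} e_{12} + \frac{5}{4} e_{13} + 3 e_{23} (scalar fixed, mapped units negated), q qbar = \frac{529}{16} (the sum of squared coefficients), so q^-1 = qbar / (\frac{529}{16}) = \frac{24}{529} - \frac{72}{529} e_{12} + \frac{20}{529} e_{13} + \frac{48}{529} e_{23}; translating back:
Answer: \frac{24}{529} + \frac{48}{529}i + \frac{20}{529}j - \frac{72}{529}k


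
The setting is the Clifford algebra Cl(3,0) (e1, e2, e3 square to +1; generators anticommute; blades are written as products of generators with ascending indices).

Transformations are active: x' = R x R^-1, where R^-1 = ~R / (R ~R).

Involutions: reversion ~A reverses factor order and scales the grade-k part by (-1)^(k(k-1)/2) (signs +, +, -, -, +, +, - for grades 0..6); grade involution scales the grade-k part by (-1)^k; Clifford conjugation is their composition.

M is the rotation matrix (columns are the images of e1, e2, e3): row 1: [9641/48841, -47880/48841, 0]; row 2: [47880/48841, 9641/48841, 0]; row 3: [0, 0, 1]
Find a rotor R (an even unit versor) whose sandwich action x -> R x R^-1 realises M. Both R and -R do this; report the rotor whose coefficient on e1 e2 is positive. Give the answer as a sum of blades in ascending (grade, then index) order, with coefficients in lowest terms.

Method: write R = a + b12*e1 e2 + b13*e1 e3 + b23*e2 e3 with a^2 + b12^2 + b13^2 + b23^2 = 1 (so R^-1 = ~R). Expanding the columns R e_j ~R gives tr M = 4a^2 - 1 and, from the antisymmetric part, M21 - M12 = -4a*b12, M13 - M31 = 4a*b13, M32 - M23 = -4a*b23.
Here tr M = 68123/48841, so a^2 = (1 + tr M)/4 = 29241/48841 and a = ±171/221. Taking a = 171/221: M21 - M12 = 95760/48841, M13 - M31 = 0, M32 - M23 = 0, giving b12 = -140/221, b13 = 0, b23 = 0, i.e. R = 171/221 - 140/221*e1 e2.
Its e1 e2 coefficient is negative, so report the other preimage -R.
Answer: -171/221 + 140/221*e1 e2. Recall the cover is two-to-one: with M of trace 68123/48841, both preimages act alike, and the stated e1 e2 sign chooses the sheet.


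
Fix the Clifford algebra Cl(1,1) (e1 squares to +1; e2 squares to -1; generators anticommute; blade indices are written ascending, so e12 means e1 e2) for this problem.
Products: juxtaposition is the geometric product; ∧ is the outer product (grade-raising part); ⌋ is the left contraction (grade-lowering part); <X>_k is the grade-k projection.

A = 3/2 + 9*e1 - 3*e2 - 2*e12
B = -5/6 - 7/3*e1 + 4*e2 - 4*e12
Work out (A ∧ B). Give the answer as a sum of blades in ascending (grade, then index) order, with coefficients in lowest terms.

step 1: -5/4 - 11*e1 + 17/2*e2 + 74/3*e12
Answer: -5/4 - 11*e1 + 17/2*e2 + 74/3*e12


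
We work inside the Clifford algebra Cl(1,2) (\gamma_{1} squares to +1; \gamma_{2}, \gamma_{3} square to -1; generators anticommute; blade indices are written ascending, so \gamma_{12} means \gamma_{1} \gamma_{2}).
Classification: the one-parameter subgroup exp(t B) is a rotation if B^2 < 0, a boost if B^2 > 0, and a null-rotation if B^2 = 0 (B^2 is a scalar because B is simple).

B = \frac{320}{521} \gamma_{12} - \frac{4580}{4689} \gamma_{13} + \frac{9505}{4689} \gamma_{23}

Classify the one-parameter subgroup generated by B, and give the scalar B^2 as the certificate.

B^2 term by term: the squares give (\frac{320}{521})^2*(\gamma_{12})^2 + (-\frac{4580}{4689})^2*(\gamma_{13})^2 + (\frac{9505}{4689})^2*(\gamma_{23})^2 = \frac{102400}{271441}*(+1) + \frac{20976400}{21986721}*(+1) + \frac{90345025}{21986721}*(-1) = -\frac{25}{9} (each basis 2-blade squares to minus the product of its generators' squares); cross terms between blades sharing an index anticommute and cancel. So B^2 = -\frac{25}{9}.
Answer: rotation, certificate B^2 = -\frac{25}{9}. The invariant at work: B^2 = -\frac{25}{9} is unchanged by conjugation, hence its sign classifies the subgroup whatever basis B is written in.


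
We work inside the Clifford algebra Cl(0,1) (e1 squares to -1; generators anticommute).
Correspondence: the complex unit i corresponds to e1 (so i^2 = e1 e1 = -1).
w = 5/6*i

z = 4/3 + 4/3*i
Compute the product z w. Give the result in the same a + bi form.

In blades: z = 4/3 + 4/3*e1, w = 5/6*e1.
Distribute z over w term by term (generator squares from the signature, products reordered to ascending indices): (4/3)*w = 10/9*e1; (4/3*e1)*w = -10/9.
Sum: -10/9 + 10/9*e1; translating back through the correspondence:
Answer: -10/9 + 10/9*i


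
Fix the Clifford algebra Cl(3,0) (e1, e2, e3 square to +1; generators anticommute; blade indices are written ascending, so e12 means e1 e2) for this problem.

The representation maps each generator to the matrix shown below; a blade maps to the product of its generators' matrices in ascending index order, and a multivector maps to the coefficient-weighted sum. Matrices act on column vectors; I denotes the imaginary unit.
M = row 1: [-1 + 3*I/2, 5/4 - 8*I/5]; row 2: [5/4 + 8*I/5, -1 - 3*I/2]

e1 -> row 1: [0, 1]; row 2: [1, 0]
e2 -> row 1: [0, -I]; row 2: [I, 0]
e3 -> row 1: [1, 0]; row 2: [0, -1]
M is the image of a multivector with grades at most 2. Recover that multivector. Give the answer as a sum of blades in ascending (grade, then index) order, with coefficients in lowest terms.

Method: 1, rho(e1), rho(e2), rho(e3) form a trace-orthogonal basis of the 2x2 complex matrices (tr(X Y) = 2 if X = Y, else 0), so M = m0*1 + m1*rho(e1) + m2*rho(e2) + m3*rho(e3) with m0 = tr(M)/2 = -1, m1 = tr(M rho(e1))/2 = 5/4, m2 = tr(M rho(e2))/2 = 8/5, m3 = tr(M rho(e3))/2 = 3*I/2.
Multiplying table entries, the bivector images are rho(e12) = I*rho(e3), rho(e13) = -I*rho(e2), rho(e23) = I*rho(e1); with real blade coefficients the real parts of m0..m3 are the coefficients of 1, e1, e2, e3 and the imaginary parts give the bivectors (e23: Im m1, e13: -Im m2, e12: Im m3).
Answer: -1 + 5/4*e1 + 8/5*e2 + 3/2*e12


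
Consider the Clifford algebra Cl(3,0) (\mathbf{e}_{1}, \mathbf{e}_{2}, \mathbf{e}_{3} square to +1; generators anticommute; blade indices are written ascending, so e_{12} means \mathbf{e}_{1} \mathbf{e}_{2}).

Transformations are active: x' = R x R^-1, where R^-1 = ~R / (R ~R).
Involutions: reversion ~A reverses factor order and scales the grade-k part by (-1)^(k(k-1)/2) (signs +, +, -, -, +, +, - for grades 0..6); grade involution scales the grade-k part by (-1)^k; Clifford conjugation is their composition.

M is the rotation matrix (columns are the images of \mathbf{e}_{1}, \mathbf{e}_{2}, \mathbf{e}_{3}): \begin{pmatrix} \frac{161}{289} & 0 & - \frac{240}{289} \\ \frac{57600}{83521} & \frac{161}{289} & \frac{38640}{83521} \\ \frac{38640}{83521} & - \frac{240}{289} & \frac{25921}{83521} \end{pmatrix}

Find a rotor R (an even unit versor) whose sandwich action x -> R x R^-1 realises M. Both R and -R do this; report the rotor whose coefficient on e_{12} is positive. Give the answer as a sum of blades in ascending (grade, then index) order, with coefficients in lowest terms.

Method: write R = a + b12*e_{12} + b13*e_{13} + b23*e_{23} with a^2 + b12^2 + b13^2 + b23^2 = 1 (so R^-1 = ~R). Expanding the columns R e_j ~R gives tr M = 4a^2 - 1 and, from the antisymmetric part, M21 - M12 = -4a*b12, M13 - M31 = 4a*b13, M32 - M23 = -4a*b23.
Here tr M = \frac{118979}{83521}, so a^2 = (1 + tr M)/4 = \frac{50625}{83521} and a = ±\frac{225}{289}. Taking a = \frac{225}{289}: M21 - M12 = \frac{57600}{83521}, M13 - M31 = -\frac{108000}{83521}, M32 - M23 = -\frac{108000}{83521}, giving b12 = -\frac{64}{289}, b13 = -\frac{120}{289}, b23 = \frac{120}{289}, i.e. R = \frac{225}{289} - \frac{64}{289} e_{12} - \frac{120}{289} e_{13} + \frac{120}{289} e_{23}.
Its e_{12} coefficient is negative, so report the other preimage -R.
Answer: -\frac{225}{289} + \frac{64}{289} e_{12} + \frac{120}{289} e_{13} - \frac{120}{289} e_{23}. Recall the cover is two-to-one: with M of trace \frac{118979}{83521}, both preimages act alike, and the stated e_{12} sign chooses the sheet.


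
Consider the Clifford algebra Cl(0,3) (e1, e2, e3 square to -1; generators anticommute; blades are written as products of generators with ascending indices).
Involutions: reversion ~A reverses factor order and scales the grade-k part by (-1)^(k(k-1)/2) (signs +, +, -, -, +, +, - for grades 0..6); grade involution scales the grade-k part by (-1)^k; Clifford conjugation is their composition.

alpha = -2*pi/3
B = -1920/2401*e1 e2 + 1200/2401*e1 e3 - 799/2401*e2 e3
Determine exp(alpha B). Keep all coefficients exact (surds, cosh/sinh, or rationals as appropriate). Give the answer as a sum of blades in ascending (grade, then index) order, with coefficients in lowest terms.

B^2 term by term: the squares give (-1920/2401)^2*(e1 e2)^2 + (1200/2401)^2*(e1 e3)^2 + (-799/2401)^2*(e2 e3)^2 = 3686400/5764801*(-1) + 1440000/5764801*(-1) + 638401/5764801*(-1) = -1 (each basis 2-blade squares to minus the product of its generators' squares); cross terms between blades sharing an index anticommute and cancel. So B^2 = -1.
B^2 = -1 — a negative square means the series sums to a rotation: l = 1, alpha*l = -2*pi/3, so exp(alpha B) = cos(-2*pi/3) + (sin(-2*pi/3)/1)*B = -1/2 + (-sqrt(3)/2)*B.
Answer: -1/2 + 960*sqrt(3)/2401*e1 e2 - 600*sqrt(3)/2401*e1 e3 + 799*sqrt(3)/4802*e2 e3


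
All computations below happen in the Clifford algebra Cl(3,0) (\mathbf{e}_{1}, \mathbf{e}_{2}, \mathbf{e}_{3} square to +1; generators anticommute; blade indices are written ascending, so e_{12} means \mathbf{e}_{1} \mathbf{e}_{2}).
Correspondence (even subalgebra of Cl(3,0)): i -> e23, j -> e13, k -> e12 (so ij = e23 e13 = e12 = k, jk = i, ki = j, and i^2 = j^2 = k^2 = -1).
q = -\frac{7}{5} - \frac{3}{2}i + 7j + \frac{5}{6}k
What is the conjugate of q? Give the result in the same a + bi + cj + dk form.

In blades: q = -\frac{7}{5} + \frac{5}{6} e_{12} + 7 e_{13} - \frac{3}{2} e_{23}.
Quaternion conjugation is reversion on the even subalgebra: the scalar is fixed and every grade-2 blade flips sign, giving -\frac{7}{5} - \frac{5}{6} e_{12} - 7 e_{13} + \frac{3}{2} e_{23}; translating back:
Answer: -\frac{7}{5} + \frac{3}{2}i - 7j - \frac{5}{6}k


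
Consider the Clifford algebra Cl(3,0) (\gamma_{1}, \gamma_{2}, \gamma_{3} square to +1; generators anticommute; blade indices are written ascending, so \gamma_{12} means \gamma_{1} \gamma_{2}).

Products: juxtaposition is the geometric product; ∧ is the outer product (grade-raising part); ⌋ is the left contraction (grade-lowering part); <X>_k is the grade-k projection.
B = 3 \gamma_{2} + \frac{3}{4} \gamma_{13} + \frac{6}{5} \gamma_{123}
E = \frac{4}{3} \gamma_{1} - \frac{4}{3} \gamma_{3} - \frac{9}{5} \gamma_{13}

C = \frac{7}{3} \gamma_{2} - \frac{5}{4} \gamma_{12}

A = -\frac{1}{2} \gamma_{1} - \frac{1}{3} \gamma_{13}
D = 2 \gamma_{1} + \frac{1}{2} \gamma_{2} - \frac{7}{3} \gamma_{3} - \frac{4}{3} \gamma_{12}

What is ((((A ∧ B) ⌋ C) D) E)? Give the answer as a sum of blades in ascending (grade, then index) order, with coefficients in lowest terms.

step 1: -\frac{3}{2} \gamma_{12} + \gamma_{123}
step 2: -\frac{15}{8}
step 3: -\frac{15}{4} \gamma_{1} - \frac{15}{16} \gamma_{2} + \frac{35}{8} \gamma_{3} + \frac{5}{2} \gamma_{12}
step 4: -\frac{65}{6} + \frac{63}{8} \gamma_{1} - \frac{10}{3} \gamma_{2} + \frac{27}{4} \gamma_{3} + \frac{5}{4} \gamma_{12} - \frac{5}{6} \gamma_{13} + \frac{23}{4} \gamma_{23} - \frac{241}{48} \gamma_{123}
Answer: -\frac{65}{6} + \frac{63}{8} \gamma_{1} - \frac{10}{3} \gamma_{2} + \frac{27}{4} \gamma_{3} + \frac{5}{4} \gamma_{12} - \frac{5}{6} \gamma_{13} + \frac{23}{4} \gamma_{23} - \frac{241}{48} \gamma_{123}


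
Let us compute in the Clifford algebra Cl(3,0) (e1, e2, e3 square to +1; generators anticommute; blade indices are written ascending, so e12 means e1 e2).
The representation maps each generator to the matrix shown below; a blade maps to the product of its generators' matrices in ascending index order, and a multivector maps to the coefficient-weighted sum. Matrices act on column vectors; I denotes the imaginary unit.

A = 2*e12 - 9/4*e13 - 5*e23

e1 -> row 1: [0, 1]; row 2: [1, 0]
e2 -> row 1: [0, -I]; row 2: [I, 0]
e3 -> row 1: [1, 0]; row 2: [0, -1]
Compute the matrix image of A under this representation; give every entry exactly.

Bivector images (products of the table entries): rho(e12) = rho(e1)rho(e2) = row 1: [I, 0]; row 2: [0, -I]; rho(e13) = rho(e1)rho(e3) = row 1: [0, -1]; row 2: [1, 0]; rho(e23) = rho(e2)rho(e3) = row 1: [0, I]; row 2: [I, 0].
M = (2)*rho(e12) + (-9/4)*rho(e13) + (-5)*rho(e23), summed entrywise:
Answer: row 1: [2*I, 9/4 - 5*I]; row 2: [-9/4 - 5*I, -2*I]


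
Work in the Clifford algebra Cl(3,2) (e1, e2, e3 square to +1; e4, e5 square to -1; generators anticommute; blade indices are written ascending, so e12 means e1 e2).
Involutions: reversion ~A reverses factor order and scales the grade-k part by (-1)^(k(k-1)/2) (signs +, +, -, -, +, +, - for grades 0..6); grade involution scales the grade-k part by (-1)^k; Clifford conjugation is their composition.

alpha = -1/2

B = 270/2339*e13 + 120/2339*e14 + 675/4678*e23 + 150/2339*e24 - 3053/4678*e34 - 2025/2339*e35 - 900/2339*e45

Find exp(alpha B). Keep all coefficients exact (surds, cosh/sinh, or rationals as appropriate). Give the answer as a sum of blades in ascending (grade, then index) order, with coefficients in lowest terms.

B^2 term by term: the squares give (270/2339)^2*(e13)^2 + (120/2339)^2*(e14)^2 + (675/4678)^2*(e23)^2 + (150/2339)^2*(e24)^2 + (-3053/4678)^2*(e34)^2 + (-2025/2339)^2*(e35)^2 + (-900/2339)^2*(e45)^2 = 72900/5470921*(-1) + 14400/5470921*(+1) + 455625/21883684*(-1) + 22500/5470921*(+1) + 9320809/21883684*(+1) + 4100625/5470921*(+1) + 810000/5470921*(-1) = 1 (each basis 2-blade squares to minus the product of its generators' squares); cross terms between blades sharing an index anticommute and cancel; the commuting (index-disjoint) pairs give grade-4 terms 2*c*c'*(blade product), which cancel blade by blade — e1234: -81000/5470921 + 81000/5470921 = 0; e1345: -486000/5470921 + 486000/5470921 = 0; e2345: -607500/5470921 + 607500/5470921 = 0 — confirming B is simple. So B^2 = 1.
B^2 = 1 — B^2 > 0, so the exponential closes hyperbolically: l = 1, alpha*l = -1/2, so exp(alpha B) = cosh(-1/2) + (sinh(-1/2)/1)*B = cosh(1/2) + (-sinh(1/2))*B.
Answer: cosh(1/2) - 270*sinh(1/2)/2339*e13 - 120*sinh(1/2)/2339*e14 - 675*sinh(1/2)/4678*e23 - 150*sinh(1/2)/2339*e24 + 3053*sinh(1/2)/4678*e34 + 2025*sinh(1/2)/2339*e35 + 900*sinh(1/2)/2339*e45
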